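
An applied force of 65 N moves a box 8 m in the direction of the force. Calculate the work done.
W = F·d = (65)(8) = 520.0 J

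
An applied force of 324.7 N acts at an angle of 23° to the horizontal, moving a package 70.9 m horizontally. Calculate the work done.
W = F·d·cosθ = (324.7)(70.9)cos(23°) = 21190 J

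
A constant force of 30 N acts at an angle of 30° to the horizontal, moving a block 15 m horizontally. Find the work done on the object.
W = F·d·cosθ = (30)(15)cos(30°) = 389.7 J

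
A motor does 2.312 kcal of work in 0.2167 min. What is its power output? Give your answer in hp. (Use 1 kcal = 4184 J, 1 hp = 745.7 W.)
Convert to SI: W = 9673.41 J, t = 13.002 s
P = W/t = 9673.41/13.002 = 743.994 W = 0.9977 hp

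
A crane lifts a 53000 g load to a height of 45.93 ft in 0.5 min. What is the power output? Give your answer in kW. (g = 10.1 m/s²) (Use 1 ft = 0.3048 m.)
Convert to SI: m = 53.0 kg, h = 13.9995 m, t = 30.0 s
P = mgh/t = (53.0)(10.1)(13.9995)/30.0 = 249.797 W = 0.2498 kW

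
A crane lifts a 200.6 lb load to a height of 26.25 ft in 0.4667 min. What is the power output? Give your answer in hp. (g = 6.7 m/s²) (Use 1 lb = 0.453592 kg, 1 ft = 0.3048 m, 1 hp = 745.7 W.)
Convert to SI: m = 90.9906 kg, h = 8.001 m, t = 28.002 s
P = mgh/t = (90.9906)(6.7)(8.001)/28.002 = 174.191 W = 0.2336 hp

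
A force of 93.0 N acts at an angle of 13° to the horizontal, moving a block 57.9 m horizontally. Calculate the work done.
W = F·d·cosθ = (93.0)(57.9)cos(13°) = 5247 J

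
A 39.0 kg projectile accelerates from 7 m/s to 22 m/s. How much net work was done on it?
W = ΔKE = ½m(v₂² − v₁²) = ½(39.0)(22² − 7²) = 8482.5 J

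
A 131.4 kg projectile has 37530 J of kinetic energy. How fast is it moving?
v = √(2·KE/m) = √(2·37530/131.4) = 23.9 m/s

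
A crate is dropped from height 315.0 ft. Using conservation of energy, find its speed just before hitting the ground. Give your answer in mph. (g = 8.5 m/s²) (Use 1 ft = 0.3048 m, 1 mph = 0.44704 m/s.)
Convert to SI: h = 96.012 m
mgh = ½mv² ⇒ v = √(2gh) = √(2·8.5·96.012) = 40.4005 m/s = 90.37 mph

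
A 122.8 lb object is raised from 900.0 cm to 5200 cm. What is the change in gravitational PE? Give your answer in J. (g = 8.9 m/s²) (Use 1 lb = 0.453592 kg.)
Convert to SI: m = 55.7011 kg, Δh = 43.0 m
ΔPE = mgΔh = (55.7011)(8.9)(43.0) = 21320 J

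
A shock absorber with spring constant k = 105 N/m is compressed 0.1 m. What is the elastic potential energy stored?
PE = ½kx² = ½(105)(0.1)² = 0.525 J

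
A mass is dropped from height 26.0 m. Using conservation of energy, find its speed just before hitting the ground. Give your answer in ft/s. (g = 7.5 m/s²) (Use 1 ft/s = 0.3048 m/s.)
mgh = ½mv² ⇒ v = √(2gh) = √(2·7.5·26.0) = 19.7484 m/s = 64.79 ft/s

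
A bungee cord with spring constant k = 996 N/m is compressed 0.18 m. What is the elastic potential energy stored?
PE = ½kx² = ½(996)(0.18)² = 16.14 J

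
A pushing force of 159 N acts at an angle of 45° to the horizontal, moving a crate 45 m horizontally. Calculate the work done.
W = F·d·cosθ = (159)(45)cos(45°) = 5059 J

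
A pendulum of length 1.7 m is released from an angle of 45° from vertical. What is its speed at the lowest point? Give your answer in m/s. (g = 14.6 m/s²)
h = L(1 − cosθ) = 1.7(1 − cos45°) = 0.497918 m
v = √(2gh) = √(2·14.6·0.497918) = 3.813 m/s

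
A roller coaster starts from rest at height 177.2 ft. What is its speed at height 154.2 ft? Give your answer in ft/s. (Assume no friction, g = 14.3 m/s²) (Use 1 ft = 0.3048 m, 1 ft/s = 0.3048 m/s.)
Convert to SI: h₁−h₂ = 7.0104 m
mgh₁ = mgh₂ + ½mv² ⇒ v = √(2g(h₁−h₂)) = √(2·14.3·7.0104) = 14.1597 m/s = 46.46 ft/s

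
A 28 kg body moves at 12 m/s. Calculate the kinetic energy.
KE = ½mv² = ½(28)(12)² = 2016.0 J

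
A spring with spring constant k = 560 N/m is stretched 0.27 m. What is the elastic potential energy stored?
PE = ½kx² = ½(560)(0.27)² = 20.41 J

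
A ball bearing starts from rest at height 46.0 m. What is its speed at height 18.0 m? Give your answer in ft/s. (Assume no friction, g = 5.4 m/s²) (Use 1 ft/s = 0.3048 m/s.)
mgh₁ = mgh₂ + ½mv² ⇒ v = √(2g(h₁−h₂)) = √(2·5.4·28.0) = 17.3897 m/s = 57.05 ft/s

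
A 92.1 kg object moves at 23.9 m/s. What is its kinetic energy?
KE = ½mv² = ½(92.1)(23.9)² = 26300 J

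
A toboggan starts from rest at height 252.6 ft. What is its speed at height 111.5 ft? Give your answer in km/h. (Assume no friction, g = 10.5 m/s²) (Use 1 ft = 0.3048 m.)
Convert to SI: h₁−h₂ = 43.0073 m
mgh₁ = mgh₂ + ½mv² ⇒ v = √(2g(h₁−h₂)) = √(2·10.5·43.0073) = 30.0525 m/s = 108.2 km/h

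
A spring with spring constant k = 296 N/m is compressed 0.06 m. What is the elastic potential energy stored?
PE = ½kx² = ½(296)(0.06)² = 0.5328 J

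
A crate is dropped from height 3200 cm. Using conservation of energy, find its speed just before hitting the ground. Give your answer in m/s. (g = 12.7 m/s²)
Convert to SI: h = 32.0 m
mgh = ½mv² ⇒ v = √(2gh) = √(2·12.7·32.0) = 28.51 m/s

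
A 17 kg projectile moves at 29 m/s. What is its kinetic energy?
KE = ½mv² = ½(17)(29)² = 7148.5 J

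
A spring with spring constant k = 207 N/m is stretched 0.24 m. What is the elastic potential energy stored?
PE = ½kx² = ½(207)(0.24)² = 5.962 J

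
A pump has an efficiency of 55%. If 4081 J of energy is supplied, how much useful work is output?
W_out = η·W_in = 0.55·4081 = 2244.55 J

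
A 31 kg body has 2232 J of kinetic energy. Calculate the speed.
v = √(2·KE/m) = √(2·2232/31) = 12.0 m/s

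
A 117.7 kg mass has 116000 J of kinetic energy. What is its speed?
v = √(2·KE/m) = √(2·116000/117.7) = 44.4 m/s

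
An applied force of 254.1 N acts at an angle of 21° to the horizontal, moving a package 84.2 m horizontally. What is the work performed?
W = F·d·cosθ = (254.1)(84.2)cos(21°) = 19970 J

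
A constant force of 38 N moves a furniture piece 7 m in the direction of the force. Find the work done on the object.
W = F·d = (38)(7) = 266.0 J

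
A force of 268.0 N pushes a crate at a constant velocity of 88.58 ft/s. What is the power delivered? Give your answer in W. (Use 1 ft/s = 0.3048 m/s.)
Convert to SI: F = 268.0 N, v = 26.9992 m/s
P = Fv = (268.0)(26.9992) = 7236 W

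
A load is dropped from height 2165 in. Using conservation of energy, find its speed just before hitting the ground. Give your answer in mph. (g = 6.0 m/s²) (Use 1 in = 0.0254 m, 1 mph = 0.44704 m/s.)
Convert to SI: h = 54.991 m
mgh = ½mv² ⇒ v = √(2gh) = √(2·6.0·54.991) = 25.6884 m/s = 57.46 mph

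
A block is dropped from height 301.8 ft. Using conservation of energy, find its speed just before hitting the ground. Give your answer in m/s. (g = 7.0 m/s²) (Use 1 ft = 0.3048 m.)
Convert to SI: h = 91.9886 m
mgh = ½mv² ⇒ v = √(2gh) = √(2·7.0·91.9886) = 35.89 m/s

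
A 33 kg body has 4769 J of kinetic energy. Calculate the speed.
v = √(2·KE/m) = √(2·4769/33) = 17.0 m/s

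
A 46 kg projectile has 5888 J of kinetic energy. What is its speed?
v = √(2·KE/m) = √(2·5888/46) = 16.0 m/s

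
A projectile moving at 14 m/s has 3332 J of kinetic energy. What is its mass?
m = 2·KE/v² = 2·3332/(14)² = 34.0 kg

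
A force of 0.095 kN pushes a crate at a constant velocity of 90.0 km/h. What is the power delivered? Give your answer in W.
Convert to SI: F = 95.0 N, v = 25.0 m/s
P = Fv = (95.0)(25.0) = 2375 W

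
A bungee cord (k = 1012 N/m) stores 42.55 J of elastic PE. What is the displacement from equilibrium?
x = √(2·PE/k) = √(2·42.55/1012) = 0.29 m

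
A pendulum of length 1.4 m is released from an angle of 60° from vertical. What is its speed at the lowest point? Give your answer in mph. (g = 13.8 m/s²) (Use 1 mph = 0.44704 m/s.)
h = L(1 − cosθ) = 1.4(1 − cos60°) = 0.7 m
v = √(2gh) = √(2·13.8·0.7) = 4.39545 m/s = 9.832 mph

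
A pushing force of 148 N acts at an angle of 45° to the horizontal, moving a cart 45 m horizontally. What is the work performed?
W = F·d·cosθ = (148)(45)cos(45°) = 4709 J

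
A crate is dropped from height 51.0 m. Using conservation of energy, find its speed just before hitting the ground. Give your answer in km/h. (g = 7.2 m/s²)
mgh = ½mv² ⇒ v = √(2gh) = √(2·7.2·51.0) = 27.0998 m/s = 97.56 km/h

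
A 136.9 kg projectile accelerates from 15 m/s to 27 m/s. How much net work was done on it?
W = ΔKE = ½m(v₂² − v₁²) = ½(136.9)(27² − 15²) = 34498.8 J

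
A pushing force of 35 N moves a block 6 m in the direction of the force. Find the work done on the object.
W = F·d = (35)(6) = 210.0 J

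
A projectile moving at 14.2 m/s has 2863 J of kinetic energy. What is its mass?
m = 2·KE/v² = 2·2863/(14.2)² = 28.4 kg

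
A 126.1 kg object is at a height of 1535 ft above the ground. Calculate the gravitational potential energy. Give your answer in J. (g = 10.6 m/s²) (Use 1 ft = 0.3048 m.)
Convert to SI: m = 126.1 kg, h = 467.868 m
PE = mgh = (126.1)(10.6)(467.868) = 625400 J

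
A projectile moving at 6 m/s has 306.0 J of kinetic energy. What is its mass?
m = 2·KE/v² = 2·306.0/(6)² = 17.0 kg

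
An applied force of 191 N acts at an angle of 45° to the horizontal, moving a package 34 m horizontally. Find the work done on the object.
W = F·d·cosθ = (191)(34)cos(45°) = 4592 J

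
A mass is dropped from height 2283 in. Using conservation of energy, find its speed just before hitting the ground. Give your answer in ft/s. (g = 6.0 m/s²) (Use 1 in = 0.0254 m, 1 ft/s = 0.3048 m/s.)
Convert to SI: h = 57.9882 m
mgh = ½mv² ⇒ v = √(2gh) = √(2·6.0·57.9882) = 26.3791 m/s = 86.55 ft/s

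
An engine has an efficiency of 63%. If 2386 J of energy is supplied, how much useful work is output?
W_out = η·W_in = 0.63·2386 = 1503.18 J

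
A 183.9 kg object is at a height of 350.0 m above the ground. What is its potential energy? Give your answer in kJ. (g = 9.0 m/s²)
PE = mgh = (183.9)(9.0)(350.0) = 579285 J = 579.3 kJ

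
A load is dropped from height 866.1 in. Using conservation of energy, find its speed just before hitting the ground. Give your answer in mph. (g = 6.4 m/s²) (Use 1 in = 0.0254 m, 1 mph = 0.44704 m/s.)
Convert to SI: h = 21.9989 m
mgh = ½mv² ⇒ v = √(2gh) = √(2·6.4·21.9989) = 16.7805 m/s = 37.54 mph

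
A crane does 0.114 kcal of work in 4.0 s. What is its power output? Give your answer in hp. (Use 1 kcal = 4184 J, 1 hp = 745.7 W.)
Convert to SI: W = 476.976 J, t = 4.0 s
P = W/t = 476.976/4.0 = 119.244 W = 0.1599 hp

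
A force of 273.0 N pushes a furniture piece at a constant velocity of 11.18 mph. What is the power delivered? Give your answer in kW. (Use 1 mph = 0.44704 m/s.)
Convert to SI: F = 273.0 N, v = 4.99791 m/s
P = Fv = (273.0)(4.99791) = 1364.43 W = 1.364 kW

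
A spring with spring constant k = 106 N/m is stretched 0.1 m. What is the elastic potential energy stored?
PE = ½kx² = ½(106)(0.1)² = 0.53 J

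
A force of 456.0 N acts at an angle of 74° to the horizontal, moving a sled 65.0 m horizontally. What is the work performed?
W = F·d·cosθ = (456.0)(65.0)cos(74°) = 8170 J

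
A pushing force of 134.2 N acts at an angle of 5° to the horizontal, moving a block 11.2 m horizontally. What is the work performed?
W = F·d·cosθ = (134.2)(11.2)cos(5°) = 1497 J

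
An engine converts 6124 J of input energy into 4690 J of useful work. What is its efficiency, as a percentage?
η = W_out/W_in = 4690/6124 = 76.58%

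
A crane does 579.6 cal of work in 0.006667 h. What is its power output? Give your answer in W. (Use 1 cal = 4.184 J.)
Convert to SI: W = 2425.05 J, t = 24.0012 s
P = W/t = 2425.05/24.0012 = 101.0 W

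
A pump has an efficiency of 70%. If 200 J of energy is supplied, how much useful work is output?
W_out = η·W_in = 0.7·200 = 140.0 J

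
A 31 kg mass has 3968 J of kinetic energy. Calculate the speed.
v = √(2·KE/m) = √(2·3968/31) = 16.0 m/s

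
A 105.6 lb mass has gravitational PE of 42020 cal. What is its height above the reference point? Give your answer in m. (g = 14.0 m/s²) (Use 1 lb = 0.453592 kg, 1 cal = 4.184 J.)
Convert to SI: m = 47.8993 kg, PE = 175812 J
h = PE/(mg) = 175812/(47.8993·14.0) = 262.2 m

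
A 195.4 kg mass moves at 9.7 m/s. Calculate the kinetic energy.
KE = ½mv² = ½(195.4)(9.7)² = 9193 J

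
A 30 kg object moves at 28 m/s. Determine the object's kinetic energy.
KE = ½mv² = ½(30)(28)² = 11760.0 J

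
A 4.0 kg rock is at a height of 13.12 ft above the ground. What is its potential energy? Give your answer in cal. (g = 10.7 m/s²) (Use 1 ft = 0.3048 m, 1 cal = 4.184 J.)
Convert to SI: m = 4.0 kg, h = 3.99898 m
PE = mgh = (4.0)(10.7)(3.99898) = 171.156 J = 40.91 cal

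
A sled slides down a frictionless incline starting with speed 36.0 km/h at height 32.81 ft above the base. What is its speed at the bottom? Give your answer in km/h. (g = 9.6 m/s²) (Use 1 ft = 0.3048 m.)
Convert to SI: v₀ = 10.0 m/s, h = 10.0005 m
½mv₀² + mgh = ½mv² ⇒ v = √(v₀² + 2gh) = √(10.0² + 2·9.6·10.0005) = 17.0883 m/s = 61.52 km/h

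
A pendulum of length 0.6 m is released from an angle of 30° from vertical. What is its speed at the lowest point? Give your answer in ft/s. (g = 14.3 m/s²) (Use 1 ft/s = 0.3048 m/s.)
h = L(1 − cosθ) = 0.6(1 − cos30°) = 0.0803848 m
v = √(2gh) = √(2·14.3·0.0803848) = 1.51625 m/s = 4.975 ft/s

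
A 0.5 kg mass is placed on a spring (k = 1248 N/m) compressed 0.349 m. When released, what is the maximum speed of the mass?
½kx² = ½mv² ⇒ v = x√(k/m) = (0.349)√(1248/0.5) = 17.44 m/s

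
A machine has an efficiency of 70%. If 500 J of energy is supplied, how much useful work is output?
W_out = η·W_in = 0.7·500 = 350.0 J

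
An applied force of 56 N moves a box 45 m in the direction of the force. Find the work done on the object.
W = F·d = (56)(45) = 2520 J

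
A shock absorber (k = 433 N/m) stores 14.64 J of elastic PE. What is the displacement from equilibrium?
x = √(2·PE/k) = √(2·14.64/433) = 0.26 m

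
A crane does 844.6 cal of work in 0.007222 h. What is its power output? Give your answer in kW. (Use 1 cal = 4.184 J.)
Convert to SI: W = 3533.81 J, t = 25.9992 s
P = W/t = 3533.81/25.9992 = 135.92 W = 0.1359 kW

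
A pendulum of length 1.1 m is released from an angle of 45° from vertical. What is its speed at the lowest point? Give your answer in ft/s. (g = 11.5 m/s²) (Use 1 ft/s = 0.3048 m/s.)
h = L(1 − cosθ) = 1.1(1 − cos45°) = 0.322183 m
v = √(2gh) = √(2·11.5·0.322183) = 2.72217 m/s = 8.931 ft/s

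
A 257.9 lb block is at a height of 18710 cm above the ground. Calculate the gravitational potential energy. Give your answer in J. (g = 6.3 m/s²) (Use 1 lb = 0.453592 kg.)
Convert to SI: m = 116.981 kg, h = 187.1 m
PE = mgh = (116.981)(6.3)(187.1) = 137900 J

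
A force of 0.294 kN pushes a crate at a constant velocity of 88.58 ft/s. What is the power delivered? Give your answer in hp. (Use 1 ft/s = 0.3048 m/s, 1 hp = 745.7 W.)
Convert to SI: F = 294.0 N, v = 26.9992 m/s
P = Fv = (294.0)(26.9992) = 7937.76 W = 10.64 hp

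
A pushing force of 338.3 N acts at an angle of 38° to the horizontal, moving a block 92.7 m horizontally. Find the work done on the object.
W = F·d·cosθ = (338.3)(92.7)cos(38°) = 24710 J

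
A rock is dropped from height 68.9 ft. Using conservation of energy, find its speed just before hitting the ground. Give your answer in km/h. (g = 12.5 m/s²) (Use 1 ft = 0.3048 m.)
Convert to SI: h = 21.0007 m
mgh = ½mv² ⇒ v = √(2gh) = √(2·12.5·21.0007) = 22.9133 m/s = 82.49 km/h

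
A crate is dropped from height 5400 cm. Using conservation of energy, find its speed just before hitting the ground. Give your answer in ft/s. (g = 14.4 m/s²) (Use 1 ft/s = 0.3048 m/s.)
Convert to SI: h = 54.0 m
mgh = ½mv² ⇒ v = √(2gh) = √(2·14.4·54.0) = 39.436 m/s = 129.4 ft/s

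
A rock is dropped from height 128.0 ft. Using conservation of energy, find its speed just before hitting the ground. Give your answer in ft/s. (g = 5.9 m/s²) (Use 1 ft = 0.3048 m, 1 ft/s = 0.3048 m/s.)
Convert to SI: h = 39.0144 m
mgh = ½mv² ⇒ v = √(2gh) = √(2·5.9·39.0144) = 21.4562 m/s = 70.39 ft/s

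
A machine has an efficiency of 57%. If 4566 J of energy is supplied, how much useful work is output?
W_out = η·W_in = 0.57·4566 = 2602.62 J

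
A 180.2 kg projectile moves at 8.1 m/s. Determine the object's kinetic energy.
KE = ½mv² = ½(180.2)(8.1)² = 5911 J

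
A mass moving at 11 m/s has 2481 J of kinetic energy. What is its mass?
m = 2·KE/v² = 2·2481/(11)² = 41.01 kg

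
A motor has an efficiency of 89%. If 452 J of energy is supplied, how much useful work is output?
W_out = η·W_in = 0.89·452 = 402.28 J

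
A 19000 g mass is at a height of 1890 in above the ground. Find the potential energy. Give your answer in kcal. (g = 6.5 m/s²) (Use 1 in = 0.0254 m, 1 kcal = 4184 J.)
Convert to SI: m = 19.0 kg, h = 48.006 m
PE = mgh = (19.0)(6.5)(48.006) = 5928.74 J = 1.417 kcal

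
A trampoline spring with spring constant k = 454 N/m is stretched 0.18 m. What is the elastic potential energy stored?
PE = ½kx² = ½(454)(0.18)² = 7.355 J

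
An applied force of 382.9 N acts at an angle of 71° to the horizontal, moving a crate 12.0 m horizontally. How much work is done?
W = F·d·cosθ = (382.9)(12.0)cos(71°) = 1496 J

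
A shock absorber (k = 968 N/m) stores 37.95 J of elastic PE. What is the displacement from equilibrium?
x = √(2·PE/k) = √(2·37.95/968) = 0.28 m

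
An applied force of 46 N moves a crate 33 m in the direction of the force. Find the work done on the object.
W = F·d = (46)(33) = 1518 J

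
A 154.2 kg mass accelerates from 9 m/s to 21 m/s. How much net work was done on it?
W = ΔKE = ½m(v₂² − v₁²) = ½(154.2)(21² − 9²) = 27756.0 J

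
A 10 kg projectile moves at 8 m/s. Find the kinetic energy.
KE = ½mv² = ½(10)(8)² = 320.0 J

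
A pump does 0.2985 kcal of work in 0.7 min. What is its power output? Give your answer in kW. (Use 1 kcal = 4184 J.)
Convert to SI: W = 1248.92 J, t = 42.0 s
P = W/t = 1248.92/42.0 = 29.7363 W = 0.02974 kW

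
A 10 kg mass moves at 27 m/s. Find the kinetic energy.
KE = ½mv² = ½(10)(27)² = 3645.0 J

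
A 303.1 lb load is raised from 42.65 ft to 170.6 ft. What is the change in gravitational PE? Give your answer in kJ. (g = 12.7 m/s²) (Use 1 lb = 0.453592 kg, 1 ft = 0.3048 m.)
Convert to SI: m = 137.484 kg, Δh = 38.9992 m
ΔPE = mgΔh = (137.484)(12.7)(38.9992) = 68094.2 J = 68.09 kJ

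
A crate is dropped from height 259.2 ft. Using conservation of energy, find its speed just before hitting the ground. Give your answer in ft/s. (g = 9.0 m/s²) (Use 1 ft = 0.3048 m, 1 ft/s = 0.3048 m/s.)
Convert to SI: h = 79.0042 m
mgh = ½mv² ⇒ v = √(2gh) = √(2·9.0·79.0042) = 37.7104 m/s = 123.7 ft/s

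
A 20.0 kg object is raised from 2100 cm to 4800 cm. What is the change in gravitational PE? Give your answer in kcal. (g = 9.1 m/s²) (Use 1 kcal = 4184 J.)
Convert to SI: m = 20.0 kg, Δh = 27.0 m
ΔPE = mgΔh = (20.0)(9.1)(27.0) = 4914.0 J = 1.174 kcal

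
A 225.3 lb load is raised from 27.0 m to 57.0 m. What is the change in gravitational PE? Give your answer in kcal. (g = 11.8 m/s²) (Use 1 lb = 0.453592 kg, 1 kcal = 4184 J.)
Convert to SI: m = 102.194 kg, Δh = 30.0 m
ΔPE = mgΔh = (102.194)(11.8)(30.0) = 36176.8 J = 8.646 kcal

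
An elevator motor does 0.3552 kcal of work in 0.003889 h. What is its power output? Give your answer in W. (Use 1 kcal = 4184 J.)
Convert to SI: W = 1486.16 J, t = 14.0004 s
P = W/t = 1486.16/14.0004 = 106.2 W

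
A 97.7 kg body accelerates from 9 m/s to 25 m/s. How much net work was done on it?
W = ΔKE = ½m(v₂² − v₁²) = ½(97.7)(25² − 9²) = 26574.4 J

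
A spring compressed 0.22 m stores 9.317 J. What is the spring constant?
k = 2·PE/x² = 2·9.317/(0.22)² = 385.0 N/m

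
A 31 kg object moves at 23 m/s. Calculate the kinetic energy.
KE = ½mv² = ½(31)(23)² = 8199.5 J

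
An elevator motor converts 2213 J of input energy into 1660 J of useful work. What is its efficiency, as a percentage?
η = W_out/W_in = 1660/2213 = 75.01%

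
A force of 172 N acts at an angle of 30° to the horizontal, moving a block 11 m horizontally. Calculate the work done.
W = F·d·cosθ = (172)(11)cos(30°) = 1639 J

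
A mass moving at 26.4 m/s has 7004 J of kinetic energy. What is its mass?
m = 2·KE/v² = 2·7004/(26.4)² = 20.1 kg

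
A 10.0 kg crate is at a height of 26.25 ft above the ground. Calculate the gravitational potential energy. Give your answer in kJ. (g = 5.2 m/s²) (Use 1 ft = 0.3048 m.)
Convert to SI: m = 10.0 kg, h = 8.001 m
PE = mgh = (10.0)(5.2)(8.001) = 416.052 J = 0.4161 kJ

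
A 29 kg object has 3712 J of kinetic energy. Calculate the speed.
v = √(2·KE/m) = √(2·3712/29) = 16.0 m/s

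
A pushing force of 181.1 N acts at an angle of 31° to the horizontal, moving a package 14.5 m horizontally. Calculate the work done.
W = F·d·cosθ = (181.1)(14.5)cos(31°) = 2251 J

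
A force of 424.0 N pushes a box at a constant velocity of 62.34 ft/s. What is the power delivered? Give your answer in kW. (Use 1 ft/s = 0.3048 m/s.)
Convert to SI: F = 424.0 N, v = 19.0012 m/s
P = Fv = (424.0)(19.0012) = 8056.52 W = 8.057 kW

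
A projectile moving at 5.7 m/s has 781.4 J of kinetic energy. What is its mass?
m = 2·KE/v² = 2·781.4/(5.7)² = 48.1 kg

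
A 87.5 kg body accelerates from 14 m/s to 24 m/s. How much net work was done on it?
W = ΔKE = ½m(v₂² − v₁²) = ½(87.5)(24² − 14²) = 16625.0 J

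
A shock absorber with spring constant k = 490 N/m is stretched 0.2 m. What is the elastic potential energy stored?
PE = ½kx² = ½(490)(0.2)² = 9.8 J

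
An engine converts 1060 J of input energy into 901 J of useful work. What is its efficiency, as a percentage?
η = W_out/W_in = 901/1060 = 85.0%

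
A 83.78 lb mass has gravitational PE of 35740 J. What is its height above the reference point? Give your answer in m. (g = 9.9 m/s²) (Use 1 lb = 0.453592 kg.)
Convert to SI: m = 38.0019 kg, PE = 35740.0 J
h = PE/(mg) = 35740.0/(38.0019·9.9) = 95.0 m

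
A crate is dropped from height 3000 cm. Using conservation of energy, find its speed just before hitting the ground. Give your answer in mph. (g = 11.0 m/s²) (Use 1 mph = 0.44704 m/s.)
Convert to SI: h = 30.0 m
mgh = ½mv² ⇒ v = √(2gh) = √(2·11.0·30.0) = 25.6905 m/s = 57.47 mph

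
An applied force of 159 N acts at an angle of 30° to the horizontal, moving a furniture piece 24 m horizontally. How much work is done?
W = F·d·cosθ = (159)(24)cos(30°) = 3305 J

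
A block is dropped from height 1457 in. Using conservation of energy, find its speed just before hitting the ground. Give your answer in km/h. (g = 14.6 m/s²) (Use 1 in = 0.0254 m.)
Convert to SI: h = 37.0078 m
mgh = ½mv² ⇒ v = √(2gh) = √(2·14.6·37.0078) = 32.8729 m/s = 118.3 km/h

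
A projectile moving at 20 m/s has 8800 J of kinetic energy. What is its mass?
m = 2·KE/v² = 2·8800/(20)² = 44.0 kg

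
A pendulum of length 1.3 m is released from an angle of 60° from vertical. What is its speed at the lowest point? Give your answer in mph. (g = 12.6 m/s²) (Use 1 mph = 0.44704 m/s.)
h = L(1 − cosθ) = 1.3(1 − cos60°) = 0.65 m
v = √(2gh) = √(2·12.6·0.65) = 4.04722 m/s = 9.053 mph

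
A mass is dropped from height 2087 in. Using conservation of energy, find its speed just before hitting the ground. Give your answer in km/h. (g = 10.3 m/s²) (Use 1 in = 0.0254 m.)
Convert to SI: h = 53.0098 m
mgh = ½mv² ⇒ v = √(2gh) = √(2·10.3·53.0098) = 33.0455 m/s = 119.0 km/h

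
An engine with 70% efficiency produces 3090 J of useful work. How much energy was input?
W_in = W_out/η = 3090/0.7 = 4414 J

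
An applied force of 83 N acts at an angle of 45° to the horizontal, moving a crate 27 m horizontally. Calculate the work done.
W = F·d·cosθ = (83)(27)cos(45°) = 1585 J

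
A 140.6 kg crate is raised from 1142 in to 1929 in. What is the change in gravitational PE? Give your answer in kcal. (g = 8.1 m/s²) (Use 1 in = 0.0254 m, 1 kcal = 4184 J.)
Convert to SI: m = 140.6 kg, Δh = 19.9898 m
ΔPE = mgΔh = (140.6)(8.1)(19.9898) = 22765.6 J = 5.441 kcal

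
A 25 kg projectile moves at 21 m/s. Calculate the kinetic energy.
KE = ½mv² = ½(25)(21)² = 5512.5 J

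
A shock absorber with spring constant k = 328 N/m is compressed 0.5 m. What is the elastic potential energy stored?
PE = ½kx² = ½(328)(0.5)² = 41.0 J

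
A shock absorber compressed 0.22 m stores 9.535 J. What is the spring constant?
k = 2·PE/x² = 2·9.535/(0.22)² = 394.0 N/m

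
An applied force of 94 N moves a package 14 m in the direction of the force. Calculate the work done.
W = F·d = (94)(14) = 1316 J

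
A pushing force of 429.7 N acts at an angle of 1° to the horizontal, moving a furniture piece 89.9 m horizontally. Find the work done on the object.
W = F·d·cosθ = (429.7)(89.9)cos(1°) = 38620 J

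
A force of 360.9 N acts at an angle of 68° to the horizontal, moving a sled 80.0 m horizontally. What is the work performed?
W = F·d·cosθ = (360.9)(80.0)cos(68°) = 10820 J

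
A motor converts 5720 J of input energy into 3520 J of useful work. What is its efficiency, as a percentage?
η = W_out/W_in = 3520/5720 = 61.54%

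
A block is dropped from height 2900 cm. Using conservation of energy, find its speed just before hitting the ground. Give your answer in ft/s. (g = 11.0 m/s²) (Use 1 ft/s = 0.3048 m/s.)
Convert to SI: h = 29.0 m
mgh = ½mv² ⇒ v = √(2gh) = √(2·11.0·29.0) = 25.2587 m/s = 82.87 ft/s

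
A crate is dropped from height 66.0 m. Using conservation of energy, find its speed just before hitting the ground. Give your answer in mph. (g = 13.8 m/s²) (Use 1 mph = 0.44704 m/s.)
mgh = ½mv² ⇒ v = √(2gh) = √(2·13.8·66.0) = 42.6802 m/s = 95.47 mph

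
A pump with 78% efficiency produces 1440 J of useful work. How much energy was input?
W_in = W_out/η = 1440/0.78 = 1846 J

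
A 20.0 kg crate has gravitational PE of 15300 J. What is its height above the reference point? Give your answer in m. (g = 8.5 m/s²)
h = PE/(mg) = 15300.0/(20.0·8.5) = 90.0 m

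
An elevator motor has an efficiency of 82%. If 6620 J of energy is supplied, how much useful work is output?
W_out = η·W_in = 0.82·6620 = 5428.4 J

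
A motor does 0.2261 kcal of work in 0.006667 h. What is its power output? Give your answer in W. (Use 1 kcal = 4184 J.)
Convert to SI: W = 946.002 J, t = 24.0012 s
P = W/t = 946.002/24.0012 = 39.41 W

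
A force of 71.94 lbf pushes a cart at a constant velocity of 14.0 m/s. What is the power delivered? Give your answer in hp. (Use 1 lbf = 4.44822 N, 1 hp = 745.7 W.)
Convert to SI: F = 320.005 N, v = 14.0 m/s
P = Fv = (320.005)(14.0) = 4480.07 W = 6.008 hp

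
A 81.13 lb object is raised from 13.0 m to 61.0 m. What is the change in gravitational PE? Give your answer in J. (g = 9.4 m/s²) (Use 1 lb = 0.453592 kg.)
Convert to SI: m = 36.7999 kg, Δh = 48.0 m
ΔPE = mgΔh = (36.7999)(9.4)(48.0) = 16600 J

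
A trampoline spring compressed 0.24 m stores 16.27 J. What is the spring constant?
k = 2·PE/x² = 2·16.27/(0.24)² = 564.9 N/m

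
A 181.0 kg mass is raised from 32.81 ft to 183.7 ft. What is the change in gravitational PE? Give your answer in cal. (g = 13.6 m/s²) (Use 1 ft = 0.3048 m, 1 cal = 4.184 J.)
Convert to SI: m = 181.0 kg, Δh = 45.9913 m
ΔPE = mgΔh = (181.0)(13.6)(45.9913) = 113212 J = 27060 cal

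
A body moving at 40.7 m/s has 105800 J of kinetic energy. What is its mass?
m = 2·KE/v² = 2·105800/(40.7)² = 127.7 kg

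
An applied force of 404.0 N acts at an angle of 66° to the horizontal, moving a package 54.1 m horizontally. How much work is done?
W = F·d·cosθ = (404.0)(54.1)cos(66°) = 8890 J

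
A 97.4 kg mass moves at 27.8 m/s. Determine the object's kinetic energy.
KE = ½mv² = ½(97.4)(27.8)² = 37640 J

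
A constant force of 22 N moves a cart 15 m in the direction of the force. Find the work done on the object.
W = F·d = (22)(15) = 330.0 J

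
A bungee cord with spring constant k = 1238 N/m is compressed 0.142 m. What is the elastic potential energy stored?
PE = ½kx² = ½(1238)(0.142)² = 12.48 J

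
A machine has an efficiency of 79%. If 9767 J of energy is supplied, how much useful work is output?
W_out = η·W_in = 0.79·9767 = 7715.93 J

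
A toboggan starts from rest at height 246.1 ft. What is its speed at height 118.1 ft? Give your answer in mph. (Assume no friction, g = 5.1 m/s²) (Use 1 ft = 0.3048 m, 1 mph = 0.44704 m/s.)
Convert to SI: h₁−h₂ = 39.0144 m
mgh₁ = mgh₂ + ½mv² ⇒ v = √(2g(h₁−h₂)) = √(2·5.1·39.0144) = 19.9486 m/s = 44.62 mph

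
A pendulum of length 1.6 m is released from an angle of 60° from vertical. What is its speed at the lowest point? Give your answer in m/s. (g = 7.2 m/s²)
h = L(1 − cosθ) = 1.6(1 − cos60°) = 0.8 m
v = √(2gh) = √(2·7.2·0.8) = 3.394 m/s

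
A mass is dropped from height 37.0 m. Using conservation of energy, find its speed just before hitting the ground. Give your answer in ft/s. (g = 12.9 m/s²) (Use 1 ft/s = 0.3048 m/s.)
mgh = ½mv² ⇒ v = √(2gh) = √(2·12.9·37.0) = 30.8966 m/s = 101.4 ft/s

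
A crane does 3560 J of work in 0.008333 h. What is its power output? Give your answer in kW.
Convert to SI: W = 3560.0 J, t = 29.9988 s
P = W/t = 3560.0/29.9988 = 118.671 W = 0.1187 kW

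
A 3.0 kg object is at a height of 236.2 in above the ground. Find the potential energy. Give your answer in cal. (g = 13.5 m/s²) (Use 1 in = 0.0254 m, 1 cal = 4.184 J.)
Convert to SI: m = 3.0 kg, h = 5.99948 m
PE = mgh = (3.0)(13.5)(5.99948) = 242.979 J = 58.07 cal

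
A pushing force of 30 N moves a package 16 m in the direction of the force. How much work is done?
W = F·d = (30)(16) = 480.0 J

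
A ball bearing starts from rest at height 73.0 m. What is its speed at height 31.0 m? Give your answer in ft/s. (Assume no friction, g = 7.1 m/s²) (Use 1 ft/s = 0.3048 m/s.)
mgh₁ = mgh₂ + ½mv² ⇒ v = √(2g(h₁−h₂)) = √(2·7.1·42.0) = 24.4213 m/s = 80.12 ft/s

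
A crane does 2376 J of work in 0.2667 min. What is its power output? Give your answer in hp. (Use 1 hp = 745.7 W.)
Convert to SI: W = 2376.0 J, t = 16.002 s
P = W/t = 2376.0/16.002 = 148.481 W = 0.1991 hp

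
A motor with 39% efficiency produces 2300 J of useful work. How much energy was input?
W_in = W_out/η = 2300/0.39 = 5897 J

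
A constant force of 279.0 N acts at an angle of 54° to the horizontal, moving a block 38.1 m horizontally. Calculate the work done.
W = F·d·cosθ = (279.0)(38.1)cos(54°) = 6248 J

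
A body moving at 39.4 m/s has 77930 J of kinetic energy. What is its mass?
m = 2·KE/v² = 2·77930/(39.4)² = 100.4 kg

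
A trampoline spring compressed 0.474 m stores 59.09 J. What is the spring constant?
k = 2·PE/x² = 2·59.09/(0.474)² = 526.0 N/m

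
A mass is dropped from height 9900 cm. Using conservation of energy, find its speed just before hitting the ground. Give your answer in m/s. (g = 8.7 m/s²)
Convert to SI: h = 99.0 m
mgh = ½mv² ⇒ v = √(2gh) = √(2·8.7·99.0) = 41.5 m/s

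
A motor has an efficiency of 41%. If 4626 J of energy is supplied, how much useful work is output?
W_out = η·W_in = 0.41·4626 = 1896.66 J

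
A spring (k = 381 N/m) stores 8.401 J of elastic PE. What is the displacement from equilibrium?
x = √(2·PE/k) = √(2·8.401/381) = 0.21 m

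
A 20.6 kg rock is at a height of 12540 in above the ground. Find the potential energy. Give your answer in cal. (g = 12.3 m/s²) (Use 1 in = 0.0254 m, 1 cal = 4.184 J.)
Convert to SI: m = 20.6 kg, h = 318.516 m
PE = mgh = (20.6)(12.3)(318.516) = 80705.6 J = 19290 cal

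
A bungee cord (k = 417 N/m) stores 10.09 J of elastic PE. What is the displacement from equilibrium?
x = √(2·PE/k) = √(2·10.09/417) = 0.22 m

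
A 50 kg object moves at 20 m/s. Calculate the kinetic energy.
KE = ½mv² = ½(50)(20)² = 10000.0 J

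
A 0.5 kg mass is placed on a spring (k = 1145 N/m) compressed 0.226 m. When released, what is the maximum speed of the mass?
½kx² = ½mv² ⇒ v = x√(k/m) = (0.226)√(1145/0.5) = 10.81 m/s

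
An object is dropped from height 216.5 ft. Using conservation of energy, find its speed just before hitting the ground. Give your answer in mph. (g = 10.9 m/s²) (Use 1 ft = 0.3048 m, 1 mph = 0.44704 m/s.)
Convert to SI: h = 65.9892 m
mgh = ½mv² ⇒ v = √(2gh) = √(2·10.9·65.9892) = 37.9284 m/s = 84.84 mph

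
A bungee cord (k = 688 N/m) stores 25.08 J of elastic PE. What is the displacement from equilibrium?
x = √(2·PE/k) = √(2·25.08/688) = 0.27 m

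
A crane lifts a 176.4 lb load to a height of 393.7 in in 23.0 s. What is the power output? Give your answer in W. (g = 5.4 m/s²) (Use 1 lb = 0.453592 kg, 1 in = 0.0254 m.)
Convert to SI: m = 80.0136 kg, h = 9.99998 m, t = 23.0 s
P = mgh/t = (80.0136)(5.4)(9.99998)/23.0 = 187.9 W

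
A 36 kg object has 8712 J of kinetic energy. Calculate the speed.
v = √(2·KE/m) = √(2·8712/36) = 22.0 m/s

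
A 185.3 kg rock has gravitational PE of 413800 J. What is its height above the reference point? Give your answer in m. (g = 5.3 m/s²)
h = PE/(mg) = 413800/(185.3·5.3) = 421.3 m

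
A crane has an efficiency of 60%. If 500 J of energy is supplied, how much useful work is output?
W_out = η·W_in = 0.6·500 = 300.0 J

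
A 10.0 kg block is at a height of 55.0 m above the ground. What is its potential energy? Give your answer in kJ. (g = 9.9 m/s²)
PE = mgh = (10.0)(9.9)(55.0) = 5445.0 J = 5.445 kJ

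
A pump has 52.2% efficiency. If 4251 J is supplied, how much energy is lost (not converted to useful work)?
W_lost = W_in(1 − η) = 4251·(1 − 0.522) = 2032 J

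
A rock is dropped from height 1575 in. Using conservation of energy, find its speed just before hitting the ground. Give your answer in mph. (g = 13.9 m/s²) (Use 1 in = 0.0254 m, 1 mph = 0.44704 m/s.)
Convert to SI: h = 40.005 m
mgh = ½mv² ⇒ v = √(2gh) = √(2·13.9·40.005) = 33.3487 m/s = 74.6 mph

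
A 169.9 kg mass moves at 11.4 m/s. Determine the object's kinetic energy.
KE = ½mv² = ½(169.9)(11.4)² = 11040 J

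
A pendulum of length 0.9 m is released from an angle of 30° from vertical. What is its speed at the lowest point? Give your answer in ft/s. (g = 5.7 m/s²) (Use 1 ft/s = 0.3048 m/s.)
h = L(1 − cosθ) = 0.9(1 − cos30°) = 0.120577 m
v = √(2gh) = √(2·5.7·0.120577) = 1.17242 m/s = 3.847 ft/s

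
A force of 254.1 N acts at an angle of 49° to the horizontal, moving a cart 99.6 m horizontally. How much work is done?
W = F·d·cosθ = (254.1)(99.6)cos(49°) = 16600 J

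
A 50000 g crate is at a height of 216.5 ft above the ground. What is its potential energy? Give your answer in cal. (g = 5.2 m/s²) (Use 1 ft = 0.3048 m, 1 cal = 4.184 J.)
Convert to SI: m = 50.0 kg, h = 65.9892 m
PE = mgh = (50.0)(5.2)(65.9892) = 17157.2 J = 4101 cal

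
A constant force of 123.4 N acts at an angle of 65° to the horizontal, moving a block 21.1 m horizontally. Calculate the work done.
W = F·d·cosθ = (123.4)(21.1)cos(65°) = 1100 J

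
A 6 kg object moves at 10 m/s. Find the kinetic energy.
KE = ½mv² = ½(6)(10)² = 300.0 J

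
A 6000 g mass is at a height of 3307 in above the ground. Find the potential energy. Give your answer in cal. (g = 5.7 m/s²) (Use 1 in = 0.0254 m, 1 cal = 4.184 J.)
Convert to SI: m = 6.0 kg, h = 83.9978 m
PE = mgh = (6.0)(5.7)(83.9978) = 2872.72 J = 686.6 cal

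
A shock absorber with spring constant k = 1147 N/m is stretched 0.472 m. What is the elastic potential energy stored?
PE = ½kx² = ½(1147)(0.472)² = 127.8 J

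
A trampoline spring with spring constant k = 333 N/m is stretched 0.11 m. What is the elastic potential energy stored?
PE = ½kx² = ½(333)(0.11)² = 2.015 J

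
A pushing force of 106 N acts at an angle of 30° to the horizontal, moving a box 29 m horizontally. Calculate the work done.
W = F·d·cosθ = (106)(29)cos(30°) = 2662 J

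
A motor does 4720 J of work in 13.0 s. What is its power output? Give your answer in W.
P = W/t = 4720.0/13.0 = 363.1 W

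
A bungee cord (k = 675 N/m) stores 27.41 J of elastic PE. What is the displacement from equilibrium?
x = √(2·PE/k) = √(2·27.41/675) = 0.285 m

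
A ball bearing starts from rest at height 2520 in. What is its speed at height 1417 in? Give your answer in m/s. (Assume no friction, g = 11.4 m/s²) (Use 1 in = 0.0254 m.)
Convert to SI: h₁−h₂ = 28.0162 m
mgh₁ = mgh₂ + ½mv² ⇒ v = √(2g(h₁−h₂)) = √(2·11.4·28.0162) = 25.27 m/s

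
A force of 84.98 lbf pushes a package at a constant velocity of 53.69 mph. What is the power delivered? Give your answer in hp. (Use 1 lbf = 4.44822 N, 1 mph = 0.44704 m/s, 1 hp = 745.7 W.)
Convert to SI: F = 378.01 N, v = 24.0016 m/s
P = Fv = (378.01)(24.0016) = 9072.83 W = 12.17 hp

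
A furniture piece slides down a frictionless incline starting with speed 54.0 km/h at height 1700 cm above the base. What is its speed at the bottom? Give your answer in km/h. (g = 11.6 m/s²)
Convert to SI: v₀ = 15.0 m/s, h = 17.0 m
½mv₀² + mgh = ½mv² ⇒ v = √(v₀² + 2gh) = √(15.0² + 2·11.6·17.0) = 24.8877 m/s = 89.6 km/h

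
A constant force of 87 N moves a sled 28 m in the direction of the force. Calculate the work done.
W = F·d = (87)(28) = 2436 J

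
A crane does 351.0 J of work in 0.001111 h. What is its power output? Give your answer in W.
Convert to SI: W = 351.0 J, t = 3.9996 s
P = W/t = 351.0/3.9996 = 87.76 W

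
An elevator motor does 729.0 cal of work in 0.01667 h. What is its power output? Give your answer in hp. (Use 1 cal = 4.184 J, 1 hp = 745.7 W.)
Convert to SI: W = 3050.14 J, t = 60.012 s
P = W/t = 3050.14/60.012 = 50.8254 W = 0.06816 hp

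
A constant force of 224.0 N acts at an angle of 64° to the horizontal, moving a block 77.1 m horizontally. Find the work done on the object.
W = F·d·cosθ = (224.0)(77.1)cos(64°) = 7571 J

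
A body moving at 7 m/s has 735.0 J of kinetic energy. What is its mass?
m = 2·KE/v² = 2·735.0/(7)² = 30.0 kg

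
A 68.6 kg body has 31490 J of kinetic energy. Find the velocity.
v = √(2·KE/m) = √(2·31490/68.6) = 30.3 m/s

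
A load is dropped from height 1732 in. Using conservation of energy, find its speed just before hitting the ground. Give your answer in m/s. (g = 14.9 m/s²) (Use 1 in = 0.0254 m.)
Convert to SI: h = 43.9928 m
mgh = ½mv² ⇒ v = √(2gh) = √(2·14.9·43.9928) = 36.21 m/s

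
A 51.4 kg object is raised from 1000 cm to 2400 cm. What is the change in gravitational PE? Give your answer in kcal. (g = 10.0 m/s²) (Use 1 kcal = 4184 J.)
Convert to SI: m = 51.4 kg, Δh = 14.0 m
ΔPE = mgΔh = (51.4)(10.0)(14.0) = 7196.0 J = 1.72 kcal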